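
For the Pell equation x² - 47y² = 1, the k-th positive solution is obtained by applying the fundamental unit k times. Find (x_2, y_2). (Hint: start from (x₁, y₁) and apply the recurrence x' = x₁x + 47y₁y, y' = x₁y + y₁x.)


Step 1: Find the fundamental solution (x₁, y₁) of x² - 47y² = 1.
  Expand √47 as a continued fraction. a₀ = ⌊√47⌋ = 6; iterate m_{k+1} = d_k·a_k − m_k, d_{k+1} = (47 − m_{k+1}²)/d_k, a_{k+1} = ⌊(a₀ + m_{k+1})/d_{k+1}⌋ (starting m₀ = 0, d₀ = 1), with convergents p_k = a_k·p_{k-1} + p_{k-2}, q_k = a_k·q_{k-1} + q_{k-2} (p₋₁ = 1, q₋₁ = 0):
  k = 0: a₀ = 6; p₀/q₀ = 6/1; p₀² − 47·q₀² = 36 − 47 = -11.
  k = 1: m = 6, d = 11, a = ⌊(6 + 6)/11⌋ = 1; p/q = (1·6 + 1)/(1·1 + 0) = 7/1; p² − 47·q² = 49 − 47 = 2.
  k = 2: m = 5, d = 2, a = ⌊(6 + 5)/2⌋ = 5; p/q = (5·7 + 6)/(5·1 + 1) = 41/6; p² − 47·q² = 1681 − 1692 = -11.
  k = 3: m = 5, d = 11, a = ⌊(6 + 5)/11⌋ = 1; p/q = (1·41 + 7)/(1·6 + 1) = 48/7; p² − 47·q² = 2304 − 2303 = 1.
  The first convergent with p² − 47·q² = 1 gives the fundamental solution (x₁, y₁) = (48, 7).
Step 2: Apply the recurrence (x_{n+1}, y_{n+1}) = (x₁x_n + 47y₁y_n, x₁y_n + y₁x_n) repeatedly.
  From (x_1, y_1) = (48, 7): x_2 = 48·48 + 47·7·7 = 4607; y_2 = 48·7 + 7·48 = 672.
Step 3: Verify x_2² - 47·y_2² = 21224449 - 21224448 = 1 (should be 1). ✓

(x_1, y_1) = (48, 7); (x_2, y_2) = (4607, 672).


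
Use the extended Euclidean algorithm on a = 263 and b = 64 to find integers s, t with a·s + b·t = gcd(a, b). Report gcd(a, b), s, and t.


Euclidean algorithm on (263, 64) — divide until remainder is 0:
  263 = 4 · 64 + 7
  64 = 9 · 7 + 1
  7 = 7 · 1 + 0
gcd(263, 64) = 1.
Track Bezout coefficients alongside the remainders: start with r₀ = 263 = a·1 + b·0 (s = 1, t = 0) and r₁ = 64 = a·0 + b·1 (s = 0, t = 1); each new remainder r_{k+1} = r_{k-1} − q_k·r_k inherits s_{k+1} = s_{k-1} − q_k·s_k, t_{k+1} = t_{k-1} − q_k·t_k, so r_k = a·s_k + b·t_k at every step:
  q = 4: r = 7, s = 1 − 4·0 = 1, t = 0 − 4·1 = -4  (check: 263·1 + 64·(-4) = 7)
  q = 9: r = 1, s = 0 − 9·1 = -9, t = 1 − 9·(-4) = 37  (check: 263·(-9) + 64·37 = 1)
The row with r = 1 (the gcd) gives the Bezout coefficients s = -9, t = 37.
Result: 263 · (-9) + 64 · (37) = 1.

gcd(263, 64) = 1; s = -9, t = 37 (check: 263·(-9) + 64·37 = 1).


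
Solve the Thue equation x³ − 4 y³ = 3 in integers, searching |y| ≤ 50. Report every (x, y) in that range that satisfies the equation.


The equation is x³ - 4y³ = 3. For fixed y, x³ = 4·y³ + 3, so a solution requires the RHS to be a perfect cube.
Strategy: iterate y from -50 to 50, compute RHS = 4·y³ + 3, and check whether it is a (positive or negative) perfect cube.
Check small values of y:
  y = 0: RHS = 3 is not a perfect cube.
  y = 1: RHS = 7 is not a perfect cube.
  y = -1: RHS = -1 = (-1)³ ⇒ x = -1 works.
  y = 2: RHS = 35 is not a perfect cube.
  y = -2: RHS = -29 is not a perfect cube.
  y = 3: RHS = 111 is not a perfect cube.
  y = -3: RHS = -105 is not a perfect cube.
Continuing the search up to |y| = 50 finds no further solutions beyond those listed.
Collected solutions: (-1, -1).

Solutions (with |y| ≤ 50): (-1, -1).


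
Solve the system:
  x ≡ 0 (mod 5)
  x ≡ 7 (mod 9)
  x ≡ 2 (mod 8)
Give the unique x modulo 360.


Moduli 5, 9, 8 are pairwise coprime; by CRT there is a unique solution modulo M = 5 · 9 · 8 = 360.
Solve pairwise, accumulating the modulus:
  Start with x ≡ 0 (mod 5).
  Combine with x ≡ 7 (mod 9): since gcd(5, 9) = 1, we get a unique residue mod 45.
    Write x = 0 + 5·t and substitute into x ≡ 7 (mod 9): 5·t ≡ 7 − 0 = 7 (mod 9).
    The inverse of 5 mod 9 is 2 (since 5·2 = 10 = 1·9 + 1), so t ≡ 2·7 = 14 ≡ 5 (mod 9).
    Then x = 0 + 5·5 = 25, valid modulo lcm(5, 9) = 45: x ≡ 25 (mod 45).
  Combine with x ≡ 2 (mod 8): since gcd(45, 8) = 1, we get a unique residue mod 360.
    Write x = 25 + 45·t and substitute into x ≡ 2 (mod 8): 45·t ≡ 2 − 25 = -23 (mod 8).
    Reduce coefficients mod 8: 5·t ≡ 1 (mod 8).
    The inverse of 5 mod 8 is 5 (since 5·5 = 25 = 3·8 + 1), so t ≡ 5·1 = 5 ≡ 5 (mod 8).
    Then x = 25 + 45·5 = 250, valid modulo lcm(45, 8) = 360: x ≡ 250 (mod 360).
Verify: 250 mod 5 = 0 ✓, 250 mod 9 = 7 ✓, 250 mod 8 = 2 ✓.

x ≡ 250 (mod 360).


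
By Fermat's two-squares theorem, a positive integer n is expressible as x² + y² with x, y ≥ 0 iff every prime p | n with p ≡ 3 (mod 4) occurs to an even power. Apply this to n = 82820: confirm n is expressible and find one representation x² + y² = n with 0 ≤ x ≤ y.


Step 1: Factor n = 82820 = 2^2 · 5 · 41 · 101.
Step 2: Check the mod-4 condition on each prime factor: 2 = 2 (special); 5 ≡ 1 (mod 4), exponent 1; 41 ≡ 1 (mod 4), exponent 1; 101 ≡ 1 (mod 4), exponent 1.
All primes ≡ 3 (mod 4) appear to even exponent (or don't appear), so by the two-squares theorem n IS expressible as a sum of two squares.
Step 3: Build a representation. Group n = k² · m with k = 2 and m = 5 · 41 · 101 = 20705 (a product of primes ≡ 1 (mod 4)); a representation of m scales to one of n via (k·x)² + (k·y)² = k²(x² + y²). Each prime p ≡ 1 (mod 4) is itself a sum of two squares; find a² by testing p − a² for a perfect square:
  5: 5 − 1² = 4 = 2² ⇒ 5 = 1² + 2².
  41: 41 − 1² = 40, 41 − 2² = 37, 41 − 3² = 32, 41 − 4² = 25 = 5² ⇒ 41 = 4² + 5².
  101: 101 − 1² = 100 = 10² ⇒ 101 = 1² + 10².
  Combine using the Brahmagupta–Fibonacci identity (a² + b²)(c² + d²) = (ac − bd)² + (ad + bc)² = (ac + bd)² + (ad − bc)²:
  5 · 41 = 205: from (1² + 2²)(4² + 5²), take (1·4 − 2·5, 1·5 + 2·4) = (4 − 10, 5 + 8) = (-6, 13); dropping signs (only squares matter) gives (6, 13); check 6² + 13² = 36 + 169 = 205 ✓.
  205 · 101 = 20705: from (6² + 13²)(1² + 10²), take (6·1 − 13·10, 6·10 + 13·1) = (6 − 130, 60 + 13) = (-124, 73); dropping signs (only squares matter) gives (124, 73); check 124² + 73² = 15376 + 5329 = 20705 ✓.
  Scale by k = 2: (2·124, 2·73) = (248, 146).
Step 4: Order so x ≤ y and verify: 146² + 248² = 21316 + 61504 = 82820 = n. ✓

n = 82820 = 146² + 248² (one valid representation with x ≤ y).


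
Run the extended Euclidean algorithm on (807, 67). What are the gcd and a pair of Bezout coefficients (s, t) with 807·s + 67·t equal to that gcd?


Euclidean algorithm on (807, 67) — divide until remainder is 0:
  807 = 12 · 67 + 3
  67 = 22 · 3 + 1
  3 = 3 · 1 + 0
gcd(807, 67) = 1.
Track Bezout coefficients alongside the remainders: start with r₀ = 807 = a·1 + b·0 (s = 1, t = 0) and r₁ = 67 = a·0 + b·1 (s = 0, t = 1); each new remainder r_{k+1} = r_{k-1} − q_k·r_k inherits s_{k+1} = s_{k-1} − q_k·s_k, t_{k+1} = t_{k-1} − q_k·t_k, so r_k = a·s_k + b·t_k at every step:
  q = 12: r = 3, s = 1 − 12·0 = 1, t = 0 − 12·1 = -12  (check: 807·1 + 67·(-12) = 3)
  q = 22: r = 1, s = 0 − 22·1 = -22, t = 1 − 22·(-12) = 265  (check: 807·(-22) + 67·265 = 1)
The row with r = 1 (the gcd) gives the Bezout coefficients s = -22, t = 265.
Result: 807 · (-22) + 67 · (265) = 1.

gcd(807, 67) = 1; s = -22, t = 265 (check: 807·(-22) + 67·265 = 1).


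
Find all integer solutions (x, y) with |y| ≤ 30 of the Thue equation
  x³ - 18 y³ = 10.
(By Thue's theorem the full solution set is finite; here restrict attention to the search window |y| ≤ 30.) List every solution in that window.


The equation is x³ - 18y³ = 10. For fixed y, x³ = 18·y³ + 10, so a solution requires the RHS to be a perfect cube.
Strategy: iterate y from -30 to 30, compute RHS = 18·y³ + 10, and check whether it is a (positive or negative) perfect cube.
Check small values of y:
  y = 0: RHS = 10 is not a perfect cube.
  y = 1: RHS = 28 is not a perfect cube.
  y = -1: RHS = -8 = (-2)³ ⇒ x = -2 works.
  y = 2: RHS = 154 is not a perfect cube.
  y = -2: RHS = -134 is not a perfect cube.
  y = 3: RHS = 496 is not a perfect cube.
  y = -3: RHS = -476 is not a perfect cube.
Continuing the search up to |y| = 30 finds no further solutions beyond those listed.
Collected solutions: (-2, -1).

Solutions (with |y| ≤ 30): (-2, -1).


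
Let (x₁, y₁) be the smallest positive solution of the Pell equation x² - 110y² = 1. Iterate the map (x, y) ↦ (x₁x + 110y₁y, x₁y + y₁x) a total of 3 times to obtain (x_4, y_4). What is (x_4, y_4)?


Step 1: Find the fundamental solution (x₁, y₁) of x² - 110y² = 1.
  Expand √110 as a continued fraction. a₀ = ⌊√110⌋ = 10; iterate m_{k+1} = d_k·a_k − m_k, d_{k+1} = (110 − m_{k+1}²)/d_k, a_{k+1} = ⌊(a₀ + m_{k+1})/d_{k+1}⌋ (starting m₀ = 0, d₀ = 1), with convergents p_k = a_k·p_{k-1} + p_{k-2}, q_k = a_k·q_{k-1} + q_{k-2} (p₋₁ = 1, q₋₁ = 0):
  k = 0: a₀ = 10; p₀/q₀ = 10/1; p₀² − 110·q₀² = 100 − 110 = -10.
  k = 1: m = 10, d = 10, a = ⌊(10 + 10)/10⌋ = 2; p/q = (2·10 + 1)/(2·1 + 0) = 21/2; p² − 110·q² = 441 − 440 = 1.
  The first convergent with p² − 110·q² = 1 gives the fundamental solution (x₁, y₁) = (21, 2).
Step 2: Apply the recurrence (x_{n+1}, y_{n+1}) = (x₁x_n + 110y₁y_n, x₁y_n + y₁x_n) repeatedly.
  From (x_1, y_1) = (21, 2): x_2 = 21·21 + 110·2·2 = 881; y_2 = 21·2 + 2·21 = 84.
  From (x_2, y_2) = (881, 84): x_3 = 21·881 + 110·2·84 = 36981; y_3 = 21·84 + 2·881 = 3526.
  From (x_3, y_3) = (36981, 3526): x_4 = 21·36981 + 110·2·3526 = 1552321; y_4 = 21·3526 + 2·36981 = 148008.
Step 3: Verify x_4² - 110·y_4² = 2409700487041 - 2409700487040 = 1 (should be 1). ✓

(x_1, y_1) = (21, 2); (x_4, y_4) = (1552321, 148008).


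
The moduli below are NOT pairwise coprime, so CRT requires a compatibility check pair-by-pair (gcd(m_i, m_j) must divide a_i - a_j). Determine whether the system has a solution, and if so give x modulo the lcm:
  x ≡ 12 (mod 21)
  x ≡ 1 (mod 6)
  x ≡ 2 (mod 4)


Moduli 21, 6, 4 are not pairwise coprime, so CRT works modulo lcm(m_i) when all pairwise compatibility conditions hold.
Pairwise compatibility: gcd(m_i, m_j) must divide a_i - a_j for every pair.
Merge one congruence at a time:
  Start: x ≡ 12 (mod 21).
  Combine with x ≡ 1 (mod 6): gcd(21, 6) = 3, and 1 - 12 = -11 is NOT divisible by 3.
    ⇒ system is inconsistent (no integer solution).

No solution (the system is inconsistent).


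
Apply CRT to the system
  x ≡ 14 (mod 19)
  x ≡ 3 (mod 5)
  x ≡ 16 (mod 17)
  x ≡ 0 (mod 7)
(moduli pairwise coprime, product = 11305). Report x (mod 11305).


Product of moduli M = 19 · 5 · 17 · 7 = 11305.
Merge one congruence at a time:
  Start: x ≡ 14 (mod 19).
  Combine with x ≡ 3 (mod 5); new modulus lcm = 95.
    Write x = 14 + 19·t and substitute into x ≡ 3 (mod 5): 19·t ≡ 3 − 14 = -11 (mod 5).
    Reduce coefficients mod 5: 4·t ≡ 4 (mod 5).
    The inverse of 4 mod 5 is 4 (since 4·4 = 16 = 3·5 + 1), so t ≡ 4·4 = 16 ≡ 1 (mod 5).
    Then x = 14 + 19·1 = 33, valid modulo lcm(19, 5) = 95: x ≡ 33 (mod 95).
  Combine with x ≡ 16 (mod 17); new modulus lcm = 1615.
    Write x = 33 + 95·t and substitute into x ≡ 16 (mod 17): 95·t ≡ 16 − 33 = -17 (mod 17).
    Reduce coefficients mod 17: 10·t ≡ 0 (mod 17).
    The inverse of 10 mod 17 is 12 (since 10·12 = 120 = 7·17 + 1), so t ≡ 12·0 = 0 ≡ 0 (mod 17).
    Then x = 33 + 95·0 = 33, valid modulo lcm(95, 17) = 1615: x ≡ 33 (mod 1615).
  Combine with x ≡ 0 (mod 7); new modulus lcm = 11305.
    Write x = 33 + 1615·t and substitute into x ≡ 0 (mod 7): 1615·t ≡ 0 − 33 = -33 (mod 7).
    Reduce coefficients mod 7: 5·t ≡ 2 (mod 7).
    The inverse of 5 mod 7 is 3 (since 5·3 = 15 = 2·7 + 1), so t ≡ 3·2 = 6 ≡ 6 (mod 7).
    Then x = 33 + 1615·6 = 9723, valid modulo lcm(1615, 7) = 11305: x ≡ 9723 (mod 11305).
Verify against each original: 9723 mod 19 = 14, 9723 mod 5 = 3, 9723 mod 17 = 16, 9723 mod 7 = 0.

x ≡ 9723 (mod 11305).


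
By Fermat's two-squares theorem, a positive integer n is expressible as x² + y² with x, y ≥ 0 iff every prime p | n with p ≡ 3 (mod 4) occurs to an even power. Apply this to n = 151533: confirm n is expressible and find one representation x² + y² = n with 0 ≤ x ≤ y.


Step 1: Factor n = 151533 = 3^2 · 113 · 149.
Step 2: Check the mod-4 condition on each prime factor: 3 ≡ 3 (mod 4), exponent 2 (must be even); 113 ≡ 1 (mod 4), exponent 1; 149 ≡ 1 (mod 4), exponent 1.
All primes ≡ 3 (mod 4) appear to even exponent (or don't appear), so by the two-squares theorem n IS expressible as a sum of two squares.
Step 3: Build a representation. Group n = k² · m with k = 3 and m = 113 · 149 = 16837 (a product of primes ≡ 1 (mod 4)); a representation of m scales to one of n via (k·x)² + (k·y)² = k²(x² + y²). Each prime p ≡ 1 (mod 4) is itself a sum of two squares; find a² by testing p − a² for a perfect square:
  113: 113 − 1² = 112, 113 − 2² = 109, 113 − 3² = 104, 113 − 4² = 97, 113 − 5² = 88, 113 − 6² = 77, 113 − 7² = 64 = 8² ⇒ 113 = 7² + 8².
  149: 149 − 1² = 148, 149 − 2² = 145, 149 − 3² = 140, 149 − 4² = 133, 149 − 5² = 124, 149 − 6² = 113, 149 − 7² = 100 = 10² ⇒ 149 = 7² + 10².
  Combine using the Brahmagupta–Fibonacci identity (a² + b²)(c² + d²) = (ac − bd)² + (ad + bc)² = (ac + bd)² + (ad − bc)²:
  113 · 149 = 16837: from (7² + 8²)(7² + 10²), take (7·7 − 8·10, 7·10 + 8·7) = (49 − 80, 70 + 56) = (-31, 126); dropping signs (only squares matter) gives (31, 126); check 31² + 126² = 961 + 15876 = 16837 ✓.
  Scale by k = 3: (3·31, 3·126) = (93, 378).
Step 4: Order so x ≤ y and verify: 93² + 378² = 8649 + 142884 = 151533 = n. ✓

n = 151533 = 93² + 378² (one valid representation with x ≤ y).


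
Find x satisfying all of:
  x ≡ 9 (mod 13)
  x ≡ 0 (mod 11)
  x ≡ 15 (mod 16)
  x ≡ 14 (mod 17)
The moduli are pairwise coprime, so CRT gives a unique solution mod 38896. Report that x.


Product of moduli M = 13 · 11 · 16 · 17 = 38896.
Merge one congruence at a time:
  Start: x ≡ 9 (mod 13).
  Combine with x ≡ 0 (mod 11); new modulus lcm = 143.
    Write x = 9 + 13·t and substitute into x ≡ 0 (mod 11): 13·t ≡ 0 − 9 = -9 (mod 11).
    Reduce coefficients mod 11: 2·t ≡ 2 (mod 11).
    The inverse of 2 mod 11 is 6 (since 2·6 = 12 = 1·11 + 1), so t ≡ 6·2 = 12 ≡ 1 (mod 11).
    Then x = 9 + 13·1 = 22, valid modulo lcm(13, 11) = 143: x ≡ 22 (mod 143).
  Combine with x ≡ 15 (mod 16); new modulus lcm = 2288.
    Write x = 22 + 143·t and substitute into x ≡ 15 (mod 16): 143·t ≡ 15 − 22 = -7 (mod 16).
    Reduce coefficients mod 16: 15·t ≡ 9 (mod 16).
    The inverse of 15 mod 16 is 15 (since 15·15 = 225 = 14·16 + 1), so t ≡ 15·9 = 135 ≡ 7 (mod 16).
    Then x = 22 + 143·7 = 1023, valid modulo lcm(143, 16) = 2288: x ≡ 1023 (mod 2288).
  Combine with x ≡ 14 (mod 17); new modulus lcm = 38896.
    Write x = 1023 + 2288·t and substitute into x ≡ 14 (mod 17): 2288·t ≡ 14 − 1023 = -1009 (mod 17).
    Reduce coefficients mod 17: 10·t ≡ 11 (mod 17).
    The inverse of 10 mod 17 is 12 (since 10·12 = 120 = 7·17 + 1), so t ≡ 12·11 = 132 ≡ 13 (mod 17).
    Then x = 1023 + 2288·13 = 30767, valid modulo lcm(2288, 17) = 38896: x ≡ 30767 (mod 38896).
Verify against each original: 30767 mod 13 = 9, 30767 mod 11 = 0, 30767 mod 16 = 15, 30767 mod 17 = 14.

x ≡ 30767 (mod 38896).


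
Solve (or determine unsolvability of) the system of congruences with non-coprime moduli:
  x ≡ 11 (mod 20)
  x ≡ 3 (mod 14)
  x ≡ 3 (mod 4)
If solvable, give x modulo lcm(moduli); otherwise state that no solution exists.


Moduli 20, 14, 4 are not pairwise coprime, so CRT works modulo lcm(m_i) when all pairwise compatibility conditions hold.
Pairwise compatibility: gcd(m_i, m_j) must divide a_i - a_j for every pair.
Merge one congruence at a time:
  Start: x ≡ 11 (mod 20).
  Combine with x ≡ 3 (mod 14): gcd(20, 14) = 2; 3 - 11 = -8, which IS divisible by 2, so compatible.
    Write x = 11 + 20·t and substitute into x ≡ 3 (mod 14): 20·t ≡ 3 − 11 = -8 (mod 14).
    Divide the congruence (and modulus) by g = 2: 10·t ≡ -4 (mod 7).
    Reduce coefficients mod 7: 3·t ≡ 3 (mod 7).
    The inverse of 3 mod 7 is 5 (since 3·5 = 15 = 2·7 + 1), so t ≡ 5·3 = 15 ≡ 1 (mod 7).
    Then x = 11 + 20·1 = 31, valid modulo lcm(20, 14) = 140: x ≡ 31 (mod 140).
  Combine with x ≡ 3 (mod 4): gcd(140, 4) = 4; 3 - 31 = -28, which IS divisible by 4, so compatible.
    Write x = 31 + 140·t and substitute into x ≡ 3 (mod 4): 140·t ≡ 3 − 31 = -28 (mod 4).
    Divide the congruence (and modulus) by g = 4: 35·t ≡ -7 (mod 1).
    Modulo 1 every t works; take t = 0.
    Then x = 31 + 140·0 = 31, valid modulo lcm(140, 4) = 140: x ≡ 31 (mod 140).
Verify: 31 mod 20 = 11, 31 mod 14 = 3, 31 mod 4 = 3.

x ≡ 31 (mod 140).


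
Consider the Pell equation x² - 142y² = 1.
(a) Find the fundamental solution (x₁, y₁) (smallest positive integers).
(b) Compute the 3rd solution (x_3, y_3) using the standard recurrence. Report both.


Step 1: Find the fundamental solution (x₁, y₁) of x² - 142y² = 1.
  Expand √142 as a continued fraction. a₀ = ⌊√142⌋ = 11; iterate m_{k+1} = d_k·a_k − m_k, d_{k+1} = (142 − m_{k+1}²)/d_k, a_{k+1} = ⌊(a₀ + m_{k+1})/d_{k+1}⌋ (starting m₀ = 0, d₀ = 1), with convergents p_k = a_k·p_{k-1} + p_{k-2}, q_k = a_k·q_{k-1} + q_{k-2} (p₋₁ = 1, q₋₁ = 0):
  k = 0: a₀ = 11; p₀/q₀ = 11/1; p₀² − 142·q₀² = 121 − 142 = -21.
  k = 1: m = 11, d = 21, a = ⌊(11 + 11)/21⌋ = 1; p/q = (1·11 + 1)/(1·1 + 0) = 12/1; p² − 142·q² = 144 − 142 = 2.
  k = 2: m = 10, d = 2, a = ⌊(11 + 10)/2⌋ = 10; p/q = (10·12 + 11)/(10·1 + 1) = 131/11; p² − 142·q² = 17161 − 17182 = -21.
  k = 3: m = 10, d = 21, a = ⌊(11 + 10)/21⌋ = 1; p/q = (1·131 + 12)/(1·11 + 1) = 143/12; p² − 142·q² = 20449 − 20448 = 1.
  The first convergent with p² − 142·q² = 1 gives the fundamental solution (x₁, y₁) = (143, 12).
Step 2: Apply the recurrence (x_{n+1}, y_{n+1}) = (x₁x_n + 142y₁y_n, x₁y_n + y₁x_n) repeatedly.
  From (x_1, y_1) = (143, 12): x_2 = 143·143 + 142·12·12 = 40897; y_2 = 143·12 + 12·143 = 3432.
  From (x_2, y_2) = (40897, 3432): x_3 = 143·40897 + 142·12·3432 = 11696399; y_3 = 143·3432 + 12·40897 = 981540.
Step 3: Verify x_3² - 142·y_3² = 136805749567201 - 136805749567200 = 1 (should be 1). ✓

(x_1, y_1) = (143, 12); (x_3, y_3) = (11696399, 981540).


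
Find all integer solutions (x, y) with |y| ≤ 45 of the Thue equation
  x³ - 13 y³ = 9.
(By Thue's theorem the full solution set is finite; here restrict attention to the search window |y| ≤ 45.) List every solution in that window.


The equation is x³ - 13y³ = 9. For fixed y, x³ = 13·y³ + 9, so a solution requires the RHS to be a perfect cube.
Strategy: iterate y from -45 to 45, compute RHS = 13·y³ + 9, and check whether it is a (positive or negative) perfect cube.
Check small values of y:
  y = 0: RHS = 9 is not a perfect cube.
  y = 1: RHS = 22 is not a perfect cube.
  y = -1: RHS = -4 is not a perfect cube.
  y = 2: RHS = 113 is not a perfect cube.
  y = -2: RHS = -95 is not a perfect cube.
  y = 3: RHS = 360 is not a perfect cube.
  y = -3: RHS = -342 is not a perfect cube.
Continuing the search up to |y| = 45 finds no solutions either.
No (x, y) in the scanned range satisfies the equation.

No integer solutions with |y| ≤ 45.


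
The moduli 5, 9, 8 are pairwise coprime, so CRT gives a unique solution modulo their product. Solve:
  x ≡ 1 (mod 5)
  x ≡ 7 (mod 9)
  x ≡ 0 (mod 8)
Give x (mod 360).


Moduli 5, 9, 8 are pairwise coprime; by CRT there is a unique solution modulo M = 5 · 9 · 8 = 360.
Solve pairwise, accumulating the modulus:
  Start with x ≡ 1 (mod 5).
  Combine with x ≡ 7 (mod 9): since gcd(5, 9) = 1, we get a unique residue mod 45.
    Write x = 1 + 5·t and substitute into x ≡ 7 (mod 9): 5·t ≡ 7 − 1 = 6 (mod 9).
    The inverse of 5 mod 9 is 2 (since 5·2 = 10 = 1·9 + 1), so t ≡ 2·6 = 12 ≡ 3 (mod 9).
    Then x = 1 + 5·3 = 16, valid modulo lcm(5, 9) = 45: x ≡ 16 (mod 45).
  Combine with x ≡ 0 (mod 8): since gcd(45, 8) = 1, we get a unique residue mod 360.
    Write x = 16 + 45·t and substitute into x ≡ 0 (mod 8): 45·t ≡ 0 − 16 = -16 (mod 8).
    Reduce coefficients mod 8: 5·t ≡ 0 (mod 8).
    The inverse of 5 mod 8 is 5 (since 5·5 = 25 = 3·8 + 1), so t ≡ 5·0 = 0 ≡ 0 (mod 8).
    Then x = 16 + 45·0 = 16, valid modulo lcm(45, 8) = 360: x ≡ 16 (mod 360).
Verify: 16 mod 5 = 1 ✓, 16 mod 9 = 7 ✓, 16 mod 8 = 0 ✓.

x ≡ 16 (mod 360).


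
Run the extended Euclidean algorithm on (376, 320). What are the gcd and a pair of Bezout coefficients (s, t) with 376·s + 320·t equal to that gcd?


Euclidean algorithm on (376, 320) — divide until remainder is 0:
  376 = 1 · 320 + 56
  320 = 5 · 56 + 40
  56 = 1 · 40 + 16
  40 = 2 · 16 + 8
  16 = 2 · 8 + 0
gcd(376, 320) = 8.
Track Bezout coefficients alongside the remainders: start with r₀ = 376 = a·1 + b·0 (s = 1, t = 0) and r₁ = 320 = a·0 + b·1 (s = 0, t = 1); each new remainder r_{k+1} = r_{k-1} − q_k·r_k inherits s_{k+1} = s_{k-1} − q_k·s_k, t_{k+1} = t_{k-1} − q_k·t_k, so r_k = a·s_k + b·t_k at every step:
  q = 1: r = 56, s = 1 − 1·0 = 1, t = 0 − 1·1 = -1  (check: 376·1 + 320·(-1) = 56)
  q = 5: r = 40, s = 0 − 5·1 = -5, t = 1 − 5·(-1) = 6  (check: 376·(-5) + 320·6 = 40)
  q = 1: r = 16, s = 1 − 1·(-5) = 6, t = -1 − 1·6 = -7  (check: 376·6 + 320·(-7) = 16)
  q = 2: r = 8, s = -5 − 2·6 = -17, t = 6 − 2·(-7) = 20  (check: 376·(-17) + 320·20 = 8)
The row with r = 8 (the gcd) gives the Bezout coefficients s = -17, t = 20.
Result: 376 · (-17) + 320 · (20) = 8.

gcd(376, 320) = 8; s = -17, t = 20 (check: 376·(-17) + 320·20 = 8).


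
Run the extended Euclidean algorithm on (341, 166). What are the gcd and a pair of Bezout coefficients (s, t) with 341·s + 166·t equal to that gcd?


Euclidean algorithm on (341, 166) — divide until remainder is 0:
  341 = 2 · 166 + 9
  166 = 18 · 9 + 4
  9 = 2 · 4 + 1
  4 = 4 · 1 + 0
gcd(341, 166) = 1.
Track Bezout coefficients alongside the remainders: start with r₀ = 341 = a·1 + b·0 (s = 1, t = 0) and r₁ = 166 = a·0 + b·1 (s = 0, t = 1); each new remainder r_{k+1} = r_{k-1} − q_k·r_k inherits s_{k+1} = s_{k-1} − q_k·s_k, t_{k+1} = t_{k-1} − q_k·t_k, so r_k = a·s_k + b·t_k at every step:
  q = 2: r = 9, s = 1 − 2·0 = 1, t = 0 − 2·1 = -2  (check: 341·1 + 166·(-2) = 9)
  q = 18: r = 4, s = 0 − 18·1 = -18, t = 1 − 18·(-2) = 37  (check: 341·(-18) + 166·37 = 4)
  q = 2: r = 1, s = 1 − 2·(-18) = 37, t = -2 − 2·37 = -76  (check: 341·37 + 166·(-76) = 1)
The row with r = 1 (the gcd) gives the Bezout coefficients s = 37, t = -76.
Result: 341 · (37) + 166 · (-76) = 1.

gcd(341, 166) = 1; s = 37, t = -76 (check: 341·37 + 166·(-76) = 1).


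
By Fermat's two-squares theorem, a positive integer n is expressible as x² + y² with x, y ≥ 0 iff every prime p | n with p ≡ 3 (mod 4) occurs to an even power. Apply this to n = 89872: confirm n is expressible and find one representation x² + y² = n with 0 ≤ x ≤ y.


Step 1: Factor n = 89872 = 2^4 · 41 · 137.
Step 2: Check the mod-4 condition on each prime factor: 2 = 2 (special); 41 ≡ 1 (mod 4), exponent 1; 137 ≡ 1 (mod 4), exponent 1.
All primes ≡ 3 (mod 4) appear to even exponent (or don't appear), so by the two-squares theorem n IS expressible as a sum of two squares.
Step 3: Build a representation. Group n = k² · m with k = 4 and m = 41 · 137 = 5617 (a product of primes ≡ 1 (mod 4)); a representation of m scales to one of n via (k·x)² + (k·y)² = k²(x² + y²). Each prime p ≡ 1 (mod 4) is itself a sum of two squares; find a² by testing p − a² for a perfect square:
  41: 41 − 1² = 40, 41 − 2² = 37, 41 − 3² = 32, 41 − 4² = 25 = 5² ⇒ 41 = 4² + 5².
  137: 137 − 1² = 136, 137 − 2² = 133, 137 − 3² = 128, 137 − 4² = 121 = 11² ⇒ 137 = 4² + 11².
  Combine using the Brahmagupta–Fibonacci identity (a² + b²)(c² + d²) = (ac − bd)² + (ad + bc)² = (ac + bd)² + (ad − bc)²:
  41 · 137 = 5617: from (4² + 5²)(4² + 11²), take (4·4 − 5·11, 4·11 + 5·4) = (16 − 55, 44 + 20) = (-39, 64); dropping signs (only squares matter) gives (39, 64); check 39² + 64² = 1521 + 4096 = 5617 ✓.
  Scale by k = 4: (4·39, 4·64) = (156, 256).
Step 4: Order so x ≤ y and verify: 156² + 256² = 24336 + 65536 = 89872 = n. ✓

n = 89872 = 156² + 256² (one valid representation with x ≤ y).


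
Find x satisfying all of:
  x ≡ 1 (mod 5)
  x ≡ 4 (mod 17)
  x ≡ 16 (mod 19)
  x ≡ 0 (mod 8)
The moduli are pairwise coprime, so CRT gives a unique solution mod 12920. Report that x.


Product of moduli M = 5 · 17 · 19 · 8 = 12920.
Merge one congruence at a time:
  Start: x ≡ 1 (mod 5).
  Combine with x ≡ 4 (mod 17); new modulus lcm = 85.
    Write x = 1 + 5·t and substitute into x ≡ 4 (mod 17): 5·t ≡ 4 − 1 = 3 (mod 17).
    The inverse of 5 mod 17 is 7 (since 5·7 = 35 = 2·17 + 1), so t ≡ 7·3 = 21 ≡ 4 (mod 17).
    Then x = 1 + 5·4 = 21, valid modulo lcm(5, 17) = 85: x ≡ 21 (mod 85).
  Combine with x ≡ 16 (mod 19); new modulus lcm = 1615.
    Write x = 21 + 85·t and substitute into x ≡ 16 (mod 19): 85·t ≡ 16 − 21 = -5 (mod 19).
    Reduce coefficients mod 19: 9·t ≡ 14 (mod 19).
    The inverse of 9 mod 19 is 17 (since 9·17 = 153 = 8·19 + 1), so t ≡ 17·14 = 238 ≡ 10 (mod 19).
    Then x = 21 + 85·10 = 871, valid modulo lcm(85, 19) = 1615: x ≡ 871 (mod 1615).
  Combine with x ≡ 0 (mod 8); new modulus lcm = 12920.
    Write x = 871 + 1615·t and substitute into x ≡ 0 (mod 8): 1615·t ≡ 0 − 871 = -871 (mod 8).
    Reduce coefficients mod 8: 7·t ≡ 1 (mod 8).
    The inverse of 7 mod 8 is 7 (since 7·7 = 49 = 6·8 + 1), so t ≡ 7·1 = 7 ≡ 7 (mod 8).
    Then x = 871 + 1615·7 = 12176, valid modulo lcm(1615, 8) = 12920: x ≡ 12176 (mod 12920).
Verify against each original: 12176 mod 5 = 1, 12176 mod 17 = 4, 12176 mod 19 = 16, 12176 mod 8 = 0.

x ≡ 12176 (mod 12920).


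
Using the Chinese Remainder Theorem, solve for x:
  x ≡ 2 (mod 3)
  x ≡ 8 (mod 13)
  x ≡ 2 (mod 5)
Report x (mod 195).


Moduli 3, 13, 5 are pairwise coprime; by CRT there is a unique solution modulo M = 3 · 13 · 5 = 195.
Solve pairwise, accumulating the modulus:
  Start with x ≡ 2 (mod 3).
  Combine with x ≡ 8 (mod 13): since gcd(3, 13) = 1, we get a unique residue mod 39.
    Write x = 2 + 3·t and substitute into x ≡ 8 (mod 13): 3·t ≡ 8 − 2 = 6 (mod 13).
    The inverse of 3 mod 13 is 9 (since 3·9 = 27 = 2·13 + 1), so t ≡ 9·6 = 54 ≡ 2 (mod 13).
    Then x = 2 + 3·2 = 8, valid modulo lcm(3, 13) = 39: x ≡ 8 (mod 39).
  Combine with x ≡ 2 (mod 5): since gcd(39, 5) = 1, we get a unique residue mod 195.
    Write x = 8 + 39·t and substitute into x ≡ 2 (mod 5): 39·t ≡ 2 − 8 = -6 (mod 5).
    Reduce coefficients mod 5: 4·t ≡ 4 (mod 5).
    The inverse of 4 mod 5 is 4 (since 4·4 = 16 = 3·5 + 1), so t ≡ 4·4 = 16 ≡ 1 (mod 5).
    Then x = 8 + 39·1 = 47, valid modulo lcm(39, 5) = 195: x ≡ 47 (mod 195).
Verify: 47 mod 3 = 2 ✓, 47 mod 13 = 8 ✓, 47 mod 5 = 2 ✓.

x ≡ 47 (mod 195).


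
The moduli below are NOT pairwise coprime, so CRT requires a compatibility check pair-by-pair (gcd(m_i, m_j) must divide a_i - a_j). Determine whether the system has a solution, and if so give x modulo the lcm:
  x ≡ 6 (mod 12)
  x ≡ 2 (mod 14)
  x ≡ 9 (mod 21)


Moduli 12, 14, 21 are not pairwise coprime, so CRT works modulo lcm(m_i) when all pairwise compatibility conditions hold.
Pairwise compatibility: gcd(m_i, m_j) must divide a_i - a_j for every pair.
Merge one congruence at a time:
  Start: x ≡ 6 (mod 12).
  Combine with x ≡ 2 (mod 14): gcd(12, 14) = 2; 2 - 6 = -4, which IS divisible by 2, so compatible.
    Write x = 6 + 12·t and substitute into x ≡ 2 (mod 14): 12·t ≡ 2 − 6 = -4 (mod 14).
    Divide the congruence (and modulus) by g = 2: 6·t ≡ -2 (mod 7).
    Reduce coefficients mod 7: 6·t ≡ 5 (mod 7).
    The inverse of 6 mod 7 is 6 (since 6·6 = 36 = 5·7 + 1), so t ≡ 6·5 = 30 ≡ 2 (mod 7).
    Then x = 6 + 12·2 = 30, valid modulo lcm(12, 14) = 84: x ≡ 30 (mod 84).
  Combine with x ≡ 9 (mod 21): gcd(84, 21) = 21; 9 - 30 = -21, which IS divisible by 21, so compatible.
    Write x = 30 + 84·t and substitute into x ≡ 9 (mod 21): 84·t ≡ 9 − 30 = -21 (mod 21).
    Divide the congruence (and modulus) by g = 21: 4·t ≡ -1 (mod 1).
    Modulo 1 every t works; take t = 0.
    Then x = 30 + 84·0 = 30, valid modulo lcm(84, 21) = 84: x ≡ 30 (mod 84).
Verify: 30 mod 12 = 6, 30 mod 14 = 2, 30 mod 21 = 9.

x ≡ 30 (mod 84).


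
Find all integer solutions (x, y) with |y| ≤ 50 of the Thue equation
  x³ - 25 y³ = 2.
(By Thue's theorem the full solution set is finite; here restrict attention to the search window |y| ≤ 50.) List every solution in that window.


The equation is x³ - 25y³ = 2. For fixed y, x³ = 25·y³ + 2, so a solution requires the RHS to be a perfect cube.
Strategy: iterate y from -50 to 50, compute RHS = 25·y³ + 2, and check whether it is a (positive or negative) perfect cube.
Check small values of y:
  y = 0: RHS = 2 is not a perfect cube.
  y = 1: RHS = 27 = (3)³ ⇒ x = 3 works.
  y = -1: RHS = -23 is not a perfect cube.
  y = 2: RHS = 202 is not a perfect cube.
  y = -2: RHS = -198 is not a perfect cube.
  y = 3: RHS = 677 is not a perfect cube.
  y = -3: RHS = -673 is not a perfect cube.
Continuing the search up to |y| = 50 finds no further solutions beyond those listed.
Collected solutions: (3, 1).

Solutions (with |y| ≤ 50): (3, 1).


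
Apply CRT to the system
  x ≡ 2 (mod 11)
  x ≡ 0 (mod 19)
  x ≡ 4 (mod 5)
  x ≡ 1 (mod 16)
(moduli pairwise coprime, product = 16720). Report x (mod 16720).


Product of moduli M = 11 · 19 · 5 · 16 = 16720.
Merge one congruence at a time:
  Start: x ≡ 2 (mod 11).
  Combine with x ≡ 0 (mod 19); new modulus lcm = 209.
    Write x = 2 + 11·t and substitute into x ≡ 0 (mod 19): 11·t ≡ 0 − 2 = -2 (mod 19).
    Reduce coefficients mod 19: 11·t ≡ 17 (mod 19).
    The inverse of 11 mod 19 is 7 (since 11·7 = 77 = 4·19 + 1), so t ≡ 7·17 = 119 ≡ 5 (mod 19).
    Then x = 2 + 11·5 = 57, valid modulo lcm(11, 19) = 209: x ≡ 57 (mod 209).
  Combine with x ≡ 4 (mod 5); new modulus lcm = 1045.
    Write x = 57 + 209·t and substitute into x ≡ 4 (mod 5): 209·t ≡ 4 − 57 = -53 (mod 5).
    Reduce coefficients mod 5: 4·t ≡ 2 (mod 5).
    The inverse of 4 mod 5 is 4 (since 4·4 = 16 = 3·5 + 1), so t ≡ 4·2 = 8 ≡ 3 (mod 5).
    Then x = 57 + 209·3 = 684, valid modulo lcm(209, 5) = 1045: x ≡ 684 (mod 1045).
  Combine with x ≡ 1 (mod 16); new modulus lcm = 16720.
    Write x = 684 + 1045·t and substitute into x ≡ 1 (mod 16): 1045·t ≡ 1 − 684 = -683 (mod 16).
    Reduce coefficients mod 16: 5·t ≡ 5 (mod 16).
    The inverse of 5 mod 16 is 13 (since 5·13 = 65 = 4·16 + 1), so t ≡ 13·5 = 65 ≡ 1 (mod 16).
    Then x = 684 + 1045·1 = 1729, valid modulo lcm(1045, 16) = 16720: x ≡ 1729 (mod 16720).
Verify against each original: 1729 mod 11 = 2, 1729 mod 19 = 0, 1729 mod 5 = 4, 1729 mod 16 = 1.

x ≡ 1729 (mod 16720).


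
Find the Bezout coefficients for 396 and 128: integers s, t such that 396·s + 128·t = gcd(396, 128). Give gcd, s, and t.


Euclidean algorithm on (396, 128) — divide until remainder is 0:
  396 = 3 · 128 + 12
  128 = 10 · 12 + 8
  12 = 1 · 8 + 4
  8 = 2 · 4 + 0
gcd(396, 128) = 4.
Track Bezout coefficients alongside the remainders: start with r₀ = 396 = a·1 + b·0 (s = 1, t = 0) and r₁ = 128 = a·0 + b·1 (s = 0, t = 1); each new remainder r_{k+1} = r_{k-1} − q_k·r_k inherits s_{k+1} = s_{k-1} − q_k·s_k, t_{k+1} = t_{k-1} − q_k·t_k, so r_k = a·s_k + b·t_k at every step:
  q = 3: r = 12, s = 1 − 3·0 = 1, t = 0 − 3·1 = -3  (check: 396·1 + 128·(-3) = 12)
  q = 10: r = 8, s = 0 − 10·1 = -10, t = 1 − 10·(-3) = 31  (check: 396·(-10) + 128·31 = 8)
  q = 1: r = 4, s = 1 − 1·(-10) = 11, t = -3 − 1·31 = -34  (check: 396·11 + 128·(-34) = 4)
The row with r = 4 (the gcd) gives the Bezout coefficients s = 11, t = -34.
Result: 396 · (11) + 128 · (-34) = 4.

gcd(396, 128) = 4; s = 11, t = -34 (check: 396·11 + 128·(-34) = 4).


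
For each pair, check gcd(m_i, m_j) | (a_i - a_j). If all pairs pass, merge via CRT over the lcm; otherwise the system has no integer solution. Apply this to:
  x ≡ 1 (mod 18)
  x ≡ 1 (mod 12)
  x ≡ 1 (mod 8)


Moduli 18, 12, 8 are not pairwise coprime, so CRT works modulo lcm(m_i) when all pairwise compatibility conditions hold.
Pairwise compatibility: gcd(m_i, m_j) must divide a_i - a_j for every pair.
Merge one congruence at a time:
  Start: x ≡ 1 (mod 18).
  Combine with x ≡ 1 (mod 12): gcd(18, 12) = 6; 1 - 1 = 0, which IS divisible by 6, so compatible.
    Write x = 1 + 18·t and substitute into x ≡ 1 (mod 12): 18·t ≡ 1 − 1 = 0 (mod 12).
    Divide the congruence (and modulus) by g = 6: 3·t ≡ 0 (mod 2).
    Reduce coefficients mod 2: 1·t ≡ 0 (mod 2).
    So t ≡ 0 (mod 2).
    Then x = 1 + 18·0 = 1, valid modulo lcm(18, 12) = 36: x ≡ 1 (mod 36).
  Combine with x ≡ 1 (mod 8): gcd(36, 8) = 4; 1 - 1 = 0, which IS divisible by 4, so compatible.
    Write x = 1 + 36·t and substitute into x ≡ 1 (mod 8): 36·t ≡ 1 − 1 = 0 (mod 8).
    Divide the congruence (and modulus) by g = 4: 9·t ≡ 0 (mod 2).
    Reduce coefficients mod 2: 1·t ≡ 0 (mod 2).
    So t ≡ 0 (mod 2).
    Then x = 1 + 36·0 = 1, valid modulo lcm(36, 8) = 72: x ≡ 1 (mod 72).
Verify: 1 mod 18 = 1, 1 mod 12 = 1, 1 mod 8 = 1.

x ≡ 1 (mod 72).


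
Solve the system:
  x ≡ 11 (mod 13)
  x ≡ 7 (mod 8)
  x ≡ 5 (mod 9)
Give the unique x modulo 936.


Moduli 13, 8, 9 are pairwise coprime; by CRT there is a unique solution modulo M = 13 · 8 · 9 = 936.
Solve pairwise, accumulating the modulus:
  Start with x ≡ 11 (mod 13).
  Combine with x ≡ 7 (mod 8): since gcd(13, 8) = 1, we get a unique residue mod 104.
    Write x = 11 + 13·t and substitute into x ≡ 7 (mod 8): 13·t ≡ 7 − 11 = -4 (mod 8).
    Reduce coefficients mod 8: 5·t ≡ 4 (mod 8).
    The inverse of 5 mod 8 is 5 (since 5·5 = 25 = 3·8 + 1), so t ≡ 5·4 = 20 ≡ 4 (mod 8).
    Then x = 11 + 13·4 = 63, valid modulo lcm(13, 8) = 104: x ≡ 63 (mod 104).
  Combine with x ≡ 5 (mod 9): since gcd(104, 9) = 1, we get a unique residue mod 936.
    Write x = 63 + 104·t and substitute into x ≡ 5 (mod 9): 104·t ≡ 5 − 63 = -58 (mod 9).
    Reduce coefficients mod 9: 5·t ≡ 5 (mod 9).
    The inverse of 5 mod 9 is 2 (since 5·2 = 10 = 1·9 + 1), so t ≡ 2·5 = 10 ≡ 1 (mod 9).
    Then x = 63 + 104·1 = 167, valid modulo lcm(104, 9) = 936: x ≡ 167 (mod 936).
Verify: 167 mod 13 = 11 ✓, 167 mod 8 = 7 ✓, 167 mod 9 = 5 ✓.

x ≡ 167 (mod 936).


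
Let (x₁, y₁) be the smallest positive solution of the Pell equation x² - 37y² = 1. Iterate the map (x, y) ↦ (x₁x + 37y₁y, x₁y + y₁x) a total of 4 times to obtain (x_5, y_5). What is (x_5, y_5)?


Step 1: Find the fundamental solution (x₁, y₁) of x² - 37y² = 1.
  Expand √37 as a continued fraction. a₀ = ⌊√37⌋ = 6; iterate m_{k+1} = d_k·a_k − m_k, d_{k+1} = (37 − m_{k+1}²)/d_k, a_{k+1} = ⌊(a₀ + m_{k+1})/d_{k+1}⌋ (starting m₀ = 0, d₀ = 1), with convergents p_k = a_k·p_{k-1} + p_{k-2}, q_k = a_k·q_{k-1} + q_{k-2} (p₋₁ = 1, q₋₁ = 0):
  k = 0: a₀ = 6; p₀/q₀ = 6/1; p₀² − 37·q₀² = 36 − 37 = -1.
  k = 1: m = 6, d = 1, a = ⌊(6 + 6)/1⌋ = 12; p/q = (12·6 + 1)/(12·1 + 0) = 73/12; p² − 37·q² = 5329 − 5328 = 1.
  The first convergent with p² − 37·q² = 1 gives the fundamental solution (x₁, y₁) = (73, 12).
Step 2: Apply the recurrence (x_{n+1}, y_{n+1}) = (x₁x_n + 37y₁y_n, x₁y_n + y₁x_n) repeatedly.
  From (x_1, y_1) = (73, 12): x_2 = 73·73 + 37·12·12 = 10657; y_2 = 73·12 + 12·73 = 1752.
  From (x_2, y_2) = (10657, 1752): x_3 = 73·10657 + 37·12·1752 = 1555849; y_3 = 73·1752 + 12·10657 = 255780.
  From (x_3, y_3) = (1555849, 255780): x_4 = 73·1555849 + 37·12·255780 = 227143297; y_4 = 73·255780 + 12·1555849 = 37342128.
  From (x_4, y_4) = (227143297, 37342128): x_5 = 73·227143297 + 37·12·37342128 = 33161365513; y_5 = 73·37342128 + 12·227143297 = 5451694908.
Step 3: Verify x_5² - 37·y_5² = 1099676162686785753169 - 1099676162686785753168 = 1 (should be 1). ✓

(x_1, y_1) = (73, 12); (x_5, y_5) = (33161365513, 5451694908).


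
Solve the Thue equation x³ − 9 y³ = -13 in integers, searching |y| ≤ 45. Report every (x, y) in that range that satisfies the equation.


The equation is x³ - 9y³ = -13. For fixed y, x³ = 9·y³ − 13, so a solution requires the RHS to be a perfect cube.
Strategy: iterate y from -45 to 45, compute RHS = 9·y³ − 13, and check whether it is a (positive or negative) perfect cube.
Check small values of y:
  y = 0: RHS = -13 is not a perfect cube.
  y = 1: RHS = -4 is not a perfect cube.
  y = -1: RHS = -22 is not a perfect cube.
  y = 2: RHS = 59 is not a perfect cube.
  y = -2: RHS = -85 is not a perfect cube.
  y = 3: RHS = 230 is not a perfect cube.
  y = -3: RHS = -256 is not a perfect cube.
Continuing the search up to |y| = 45 finds no solutions either.
No (x, y) in the scanned range satisfies the equation.

No integer solutions with |y| ≤ 45.


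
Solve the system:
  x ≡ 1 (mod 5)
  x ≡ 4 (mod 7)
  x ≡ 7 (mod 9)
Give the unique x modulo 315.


Moduli 5, 7, 9 are pairwise coprime; by CRT there is a unique solution modulo M = 5 · 7 · 9 = 315.
Solve pairwise, accumulating the modulus:
  Start with x ≡ 1 (mod 5).
  Combine with x ≡ 4 (mod 7): since gcd(5, 7) = 1, we get a unique residue mod 35.
    Write x = 1 + 5·t and substitute into x ≡ 4 (mod 7): 5·t ≡ 4 − 1 = 3 (mod 7).
    The inverse of 5 mod 7 is 3 (since 5·3 = 15 = 2·7 + 1), so t ≡ 3·3 = 9 ≡ 2 (mod 7).
    Then x = 1 + 5·2 = 11, valid modulo lcm(5, 7) = 35: x ≡ 11 (mod 35).
  Combine with x ≡ 7 (mod 9): since gcd(35, 9) = 1, we get a unique residue mod 315.
    Write x = 11 + 35·t and substitute into x ≡ 7 (mod 9): 35·t ≡ 7 − 11 = -4 (mod 9).
    Reduce coefficients mod 9: 8·t ≡ 5 (mod 9).
    The inverse of 8 mod 9 is 8 (since 8·8 = 64 = 7·9 + 1), so t ≡ 8·5 = 40 ≡ 4 (mod 9).
    Then x = 11 + 35·4 = 151, valid modulo lcm(35, 9) = 315: x ≡ 151 (mod 315).
Verify: 151 mod 5 = 1 ✓, 151 mod 7 = 4 ✓, 151 mod 9 = 7 ✓.

x ≡ 151 (mod 315).


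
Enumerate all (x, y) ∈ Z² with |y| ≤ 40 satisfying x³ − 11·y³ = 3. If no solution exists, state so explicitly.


The equation is x³ - 11y³ = 3. For fixed y, x³ = 11·y³ + 3, so a solution requires the RHS to be a perfect cube.
Strategy: iterate y from -40 to 40, compute RHS = 11·y³ + 3, and check whether it is a (positive or negative) perfect cube.
Check small values of y:
  y = 0: RHS = 3 is not a perfect cube.
  y = 1: RHS = 14 is not a perfect cube.
  y = -1: RHS = -8 = (-2)³ ⇒ x = -2 works.
  y = 2: RHS = 91 is not a perfect cube.
  y = -2: RHS = -85 is not a perfect cube.
  y = 3: RHS = 300 is not a perfect cube.
  y = -3: RHS = -294 is not a perfect cube.
Continuing the search up to |y| = 40 finds no further solutions beyond those listed.
Collected solutions: (-2, -1).

Solutions (with |y| ≤ 40): (-2, -1).


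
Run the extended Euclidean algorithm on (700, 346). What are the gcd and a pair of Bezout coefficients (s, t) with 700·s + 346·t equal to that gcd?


Euclidean algorithm on (700, 346) — divide until remainder is 0:
  700 = 2 · 346 + 8
  346 = 43 · 8 + 2
  8 = 4 · 2 + 0
gcd(700, 346) = 2.
Track Bezout coefficients alongside the remainders: start with r₀ = 700 = a·1 + b·0 (s = 1, t = 0) and r₁ = 346 = a·0 + b·1 (s = 0, t = 1); each new remainder r_{k+1} = r_{k-1} − q_k·r_k inherits s_{k+1} = s_{k-1} − q_k·s_k, t_{k+1} = t_{k-1} − q_k·t_k, so r_k = a·s_k + b·t_k at every step:
  q = 2: r = 8, s = 1 − 2·0 = 1, t = 0 − 2·1 = -2  (check: 700·1 + 346·(-2) = 8)
  q = 43: r = 2, s = 0 − 43·1 = -43, t = 1 − 43·(-2) = 87  (check: 700·(-43) + 346·87 = 2)
The row with r = 2 (the gcd) gives the Bezout coefficients s = -43, t = 87.
Result: 700 · (-43) + 346 · (87) = 2.

gcd(700, 346) = 2; s = -43, t = 87 (check: 700·(-43) + 346·87 = 2).
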